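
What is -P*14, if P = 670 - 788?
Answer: 1652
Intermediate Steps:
P = -118
-P*14 = -(-118)*14 = -1*(-1652) = 1652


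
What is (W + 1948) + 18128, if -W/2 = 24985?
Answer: -29894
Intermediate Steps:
W = -49970 (W = -2*24985 = -49970)
(W + 1948) + 18128 = (-49970 + 1948) + 18128 = -48022 + 18128 = -29894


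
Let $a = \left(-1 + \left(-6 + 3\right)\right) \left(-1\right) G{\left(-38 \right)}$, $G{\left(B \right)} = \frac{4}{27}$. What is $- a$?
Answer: $- \frac{16}{27} \approx -0.59259$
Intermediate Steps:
$G{\left(B \right)} = \frac{4}{27}$ ($G{\left(B \right)} = 4 \cdot \frac{1}{27} = \frac{4}{27}$)
$a = \frac{16}{27}$ ($a = \left(-1 + \left(-6 + 3\right)\right) \left(-1\right) \frac{4}{27} = \left(-1 - 3\right) \left(-1\right) \frac{4}{27} = \left(-4\right) \left(-1\right) \frac{4}{27} = 4 \cdot \frac{4}{27} = \frac{16}{27} \approx 0.59259$)
$- a = \left(-1\right) \frac{16}{27} = - \frac{16}{27}$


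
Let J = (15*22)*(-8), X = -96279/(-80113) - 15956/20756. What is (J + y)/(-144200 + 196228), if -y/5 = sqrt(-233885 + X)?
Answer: -660/13007 - 15*I*sqrt(4490889690948046624183)/21628370341996 ≈ -0.050742 - 0.046477*I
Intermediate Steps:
X = 180020974/415706357 (X = -96279*(-1/80113) - 15956*1/20756 = 96279/80113 - 3989/5189 = 180020974/415706357 ≈ 0.43305)
J = -2640 (J = 330*(-8) = -2640)
y = -15*I*sqrt(4490889690948046624183)/415706357 (y = -5*sqrt(-233885 + 180020974/415706357) = -15*I*sqrt(4490889690948046624183)/415706357 ≈ -2418.1*I)
(J + y)/(-144200 + 196228) = (-2640 - 15*I*sqrt(4490889690948046624183)/415706357)/(-144200 + 196228) = (-2640 - 15*I*sqrt(4490889690948046624183)/415706357)/52028 = (-2640 - 15*I*sqrt(4490889690948046624183)/415706357)*(1/52028) = -660/13007 - 15*I*sqrt(4490889690948046624183)/21628370341996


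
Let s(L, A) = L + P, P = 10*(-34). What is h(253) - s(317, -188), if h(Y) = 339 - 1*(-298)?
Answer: 660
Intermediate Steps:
h(Y) = 637 (h(Y) = 339 + 298 = 637)
P = -340
s(L, A) = -340 + L (s(L, A) = L - 340 = -340 + L)
h(253) - s(317, -188) = 637 - (-340 + 317) = 637 - 1*(-23) = 637 + 23 = 660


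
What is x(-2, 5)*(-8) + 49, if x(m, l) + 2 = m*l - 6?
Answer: 193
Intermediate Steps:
x(m, l) = -8 + l*m (x(m, l) = -2 + (m*l - 6) = -2 + (l*m - 6) = -2 + (-6 + l*m) = -8 + l*m)
x(-2, 5)*(-8) + 49 = (-8 + 5*(-2))*(-8) + 49 = (-8 - 10)*(-8) + 49 = -18*(-8) + 49 = 144 + 49 = 193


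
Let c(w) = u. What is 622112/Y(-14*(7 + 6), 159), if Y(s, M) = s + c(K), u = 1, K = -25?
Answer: -622112/181 ≈ -3437.1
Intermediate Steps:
c(w) = 1
Y(s, M) = 1 + s (Y(s, M) = s + 1 = 1 + s)
622112/Y(-14*(7 + 6), 159) = 622112/(1 - 14*(7 + 6)) = 622112/(1 - 14*13) = 622112/(1 - 182) = 622112/(-181) = 622112*(-1/181) = -622112/181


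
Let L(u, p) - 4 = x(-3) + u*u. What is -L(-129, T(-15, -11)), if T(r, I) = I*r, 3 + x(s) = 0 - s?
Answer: -16645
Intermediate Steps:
x(s) = -3 - s (x(s) = -3 + (0 - s) = -3 - s)
L(u, p) = 4 + u² (L(u, p) = 4 + ((-3 - 1*(-3)) + u*u) = 4 + ((-3 + 3) + u²) = 4 + (0 + u²) = 4 + u²)
-L(-129, T(-15, -11)) = -(4 + (-129)²) = -(4 + 16641) = -1*16645 = -16645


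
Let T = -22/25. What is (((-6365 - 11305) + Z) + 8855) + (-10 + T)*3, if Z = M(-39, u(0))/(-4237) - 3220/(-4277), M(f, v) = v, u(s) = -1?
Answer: -572572068362/64720175 ≈ -8846.9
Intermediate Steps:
T = -22/25 (T = -22*1/25 = -22/25 ≈ -0.88000)
Z = 1949631/2588807 (Z = -1/(-4237) - 3220/(-4277) = -1*(-1/4237) - 3220*(-1/4277) = 1/4237 + 460/611 = 1949631/2588807 ≈ 0.75310)
(((-6365 - 11305) + Z) + 8855) + (-10 + T)*3 = (((-6365 - 11305) + 1949631/2588807) + 8855) + (-10 - 22/25)*3 = ((-17670 + 1949631/2588807) + 8855) - 272/25*3 = (-45742270059/2588807 + 8855) - 816/25 = -22818384074/2588807 - 816/25 = -572572068362/64720175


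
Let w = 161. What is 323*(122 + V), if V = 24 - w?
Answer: -4845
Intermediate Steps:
V = -137 (V = 24 - 1*161 = 24 - 161 = -137)
323*(122 + V) = 323*(122 - 137) = 323*(-15) = -4845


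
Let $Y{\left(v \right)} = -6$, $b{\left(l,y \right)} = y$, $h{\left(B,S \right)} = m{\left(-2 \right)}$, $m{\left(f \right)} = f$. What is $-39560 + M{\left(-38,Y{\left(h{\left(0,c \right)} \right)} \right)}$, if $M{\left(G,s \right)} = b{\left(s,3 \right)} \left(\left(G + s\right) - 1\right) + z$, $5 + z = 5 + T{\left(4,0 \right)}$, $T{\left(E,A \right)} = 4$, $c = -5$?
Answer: $-39691$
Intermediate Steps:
$h{\left(B,S \right)} = -2$
$z = 4$ ($z = -5 + \left(5 + 4\right) = -5 + 9 = 4$)
$M{\left(G,s \right)} = 1 + 3 G + 3 s$ ($M{\left(G,s \right)} = 3 \left(\left(G + s\right) - 1\right) + 4 = 3 \left(-1 + G + s\right) + 4 = \left(-3 + 3 G + 3 s\right) + 4 = 1 + 3 G + 3 s$)
$-39560 + M{\left(-38,Y{\left(h{\left(0,c \right)} \right)} \right)} = -39560 + \left(1 + 3 \left(-38\right) + 3 \left(-6\right)\right) = -39560 - 131 = -39691$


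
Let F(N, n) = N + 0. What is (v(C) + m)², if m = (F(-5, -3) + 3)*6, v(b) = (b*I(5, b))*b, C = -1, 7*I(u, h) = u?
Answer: 6241/49 ≈ 127.37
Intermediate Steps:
I(u, h) = u/7
F(N, n) = N
v(b) = 5*b²/7 (v(b) = (b*((⅐)*5))*b = (b*(5/7))*b = (5*b/7)*b = 5*b²/7)
m = -12 (m = (-5 + 3)*6 = -2*6 = -12)
(v(C) + m)² = ((5/7)*(-1)² - 12)² = ((5/7)*1 - 12)² = (5/7 - 12)² = (-79/7)² = 6241/49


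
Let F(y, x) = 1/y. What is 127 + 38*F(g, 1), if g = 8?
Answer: 527/4 ≈ 131.75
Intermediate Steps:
127 + 38*F(g, 1) = 127 + 38/8 = 127 + 38*(1/8) = 127 + 19/4 = 527/4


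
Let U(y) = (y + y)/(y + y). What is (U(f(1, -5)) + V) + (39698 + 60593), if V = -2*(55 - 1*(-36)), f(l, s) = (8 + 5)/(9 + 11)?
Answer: 100110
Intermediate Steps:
f(l, s) = 13/20
U(y) = 1 (U(y) = (2*y)/((2*y)) = (2*y)*(1/(2*y)) = 1)
V = -182 (V = -2*(55 + 36) = -2*91 = -182)
(U(f(1, -5)) + V) + (39698 + 60593) = (1 - 182) + (39698 + 60593) = -181 + 100291 = 100110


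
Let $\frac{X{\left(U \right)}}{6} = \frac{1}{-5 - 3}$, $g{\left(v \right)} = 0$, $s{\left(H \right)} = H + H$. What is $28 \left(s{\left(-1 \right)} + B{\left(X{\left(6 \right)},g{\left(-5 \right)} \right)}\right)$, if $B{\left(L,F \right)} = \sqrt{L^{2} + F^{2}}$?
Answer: $-35$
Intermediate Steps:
$s{\left(H \right)} = 2 H$
$X{\left(U \right)} = - \frac{3}{4}$ ($X{\left(U \right)} = \frac{6}{-5 - 3} = \frac{6}{-8} = 6 \left(- \frac{1}{8}\right) = - \frac{3}{4}$)
$B{\left(L,F \right)} = \sqrt{F^{2} + L^{2}}$
$28 \left(s{\left(-1 \right)} + B{\left(X{\left(6 \right)},g{\left(-5 \right)} \right)}\right) = 28 \left(2 \left(-1\right) + \sqrt{0^{2} + \left(- \frac{3}{4}\right)^{2}}\right) = 28 \left(-2 + \sqrt{0 + \frac{9}{16}}\right) = 28 \left(-2 + \sqrt{\frac{9}{16}}\right) = 28 \left(-2 + \frac{3}{4}\right) = 28 \left(- \frac{5}{4}\right) = -35$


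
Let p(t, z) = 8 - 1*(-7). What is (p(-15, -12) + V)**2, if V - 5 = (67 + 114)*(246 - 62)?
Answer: 1110488976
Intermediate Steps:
p(t, z) = 15 (p(t, z) = 8 + 7 = 15)
V = 33309 (V = 5 + (67 + 114)*(246 - 62) = 5 + 181*184 = 5 + 33304 = 33309)
(p(-15, -12) + V)**2 = (15 + 33309)**2 = 33324**2 = 1110488976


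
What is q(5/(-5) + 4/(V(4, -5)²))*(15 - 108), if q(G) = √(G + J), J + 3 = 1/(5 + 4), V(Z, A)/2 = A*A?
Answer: -899*I*√26/25 ≈ -183.36*I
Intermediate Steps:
V(Z, A) = 2*A² (V(Z, A) = 2*(A*A) = 2*A²)
J = -26/9 (J = -3 + 1/(5 + 4) = -3 + 1/9 = -3 + ⅑ = -26/9 ≈ -2.8889)
q(G) = √(-26/9 + G) (q(G) = √(G - 26/9) = √(-26/9 + G))
q(5/(-5) + 4/(V(4, -5)²))*(15 - 108) = (√(-26 + 9*(5/(-5) + 4/((2*(-5)²)²)))/3)*(15 - 108) = (√(-26 + 9*(5*(-⅕) + 4/((2*25)²)))/3)*(-93) = (√(-26 + 9*(-1 + 4/(50²)))/3)*(-93) = (√(-26 + 9*(-1 + 4/2500))/3)*(-93) = (√(-26 + 9*(-1 + 4*(1/2500)))/3)*(-93) = (√(-26 + 9*(-1 + 1/625))/3)*(-93) = (√(-26 + 9*(-624/625))/3)*(-93) = (√(-26 - 5616/625)/3)*(-93) = (√(-21866/625)/3)*(-93) = ((29*I*√26/25)/3)*(-93) = (29*I*√26/75)*(-93) = -899*I*√26/25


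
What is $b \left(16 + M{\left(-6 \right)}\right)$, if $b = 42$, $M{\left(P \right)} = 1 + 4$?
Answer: $882$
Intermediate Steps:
$M{\left(P \right)} = 5$
$b \left(16 + M{\left(-6 \right)}\right) = 42 \left(16 + 5\right) = 42 \cdot 21 = 882$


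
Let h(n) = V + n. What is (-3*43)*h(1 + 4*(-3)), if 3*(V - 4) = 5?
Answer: 688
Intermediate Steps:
V = 17/3 (V = 4 + (⅓)*5 = 4 + 5/3 = 17/3 ≈ 5.6667)
h(n) = 17/3 + n
(-3*43)*h(1 + 4*(-3)) = (-3*43)*(17/3 + (1 + 4*(-3))) = -129*(17/3 + (1 - 12)) = -129*(17/3 - 11) = -129*(-16/3) = 688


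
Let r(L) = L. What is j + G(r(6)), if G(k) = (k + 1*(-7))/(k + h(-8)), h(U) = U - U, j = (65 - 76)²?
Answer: 725/6 ≈ 120.83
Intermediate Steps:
j = 121 (j = (-11)² = 121)
h(U) = 0
G(k) = (-7 + k)/k (G(k) = (k + 1*(-7))/(k + 0) = (k - 7)/k = (-7 + k)/k)
j + G(r(6)) = 121 + (-7 + 6)/6 = 121 + (⅙)*(-1) = 121 - ⅙ = 725/6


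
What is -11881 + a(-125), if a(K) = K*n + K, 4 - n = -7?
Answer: -13381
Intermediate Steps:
n = 11 (n = 4 - 1*(-7) = 4 + 7 = 11)
a(K) = 12*K (a(K) = K*11 + K = 11*K + K = 12*K)
-11881 + a(-125) = -11881 + 12*(-125) = -11881 - 1500 = -13381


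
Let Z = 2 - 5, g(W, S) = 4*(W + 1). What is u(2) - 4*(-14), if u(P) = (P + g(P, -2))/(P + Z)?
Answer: 42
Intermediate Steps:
g(W, S) = 4 + 4*W (g(W, S) = 4*(1 + W) = 4 + 4*W)
Z = -3
u(P) = (4 + 5*P)/(-3 + P) (u(P) = (P + (4 + 4*P))/(P - 3) = (4 + 5*P)/(-3 + P))
u(2) - 4*(-14) = (4 + 5*2)/(-3 + 2) - 4*(-14) = (4 + 10)/(-1) + 56 = -1*14 + 56 = -14 + 56 = 42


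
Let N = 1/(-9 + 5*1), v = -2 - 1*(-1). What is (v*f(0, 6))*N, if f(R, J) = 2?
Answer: ½ ≈ 0.50000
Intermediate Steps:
v = -1 (v = -2 + 1 = -1)
N = -¼ (N = 1/(-9 + 5) = 1/(-4) = -¼ ≈ -0.25000)
(v*f(0, 6))*N = -1*2*(-¼) = -2*(-¼) = ½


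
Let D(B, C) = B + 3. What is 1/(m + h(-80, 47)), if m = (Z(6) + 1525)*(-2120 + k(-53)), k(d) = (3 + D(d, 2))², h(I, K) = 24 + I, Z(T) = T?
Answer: 1/136203 ≈ 7.3420e-6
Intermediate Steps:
D(B, C) = 3 + B
k(d) = (6 + d)² (k(d) = (3 + (3 + d))² = (6 + d)²)
m = 136259 (m = (6 + 1525)*(-2120 + (6 - 53)²) = 1531*(-2120 + (-47)²) = 1531*(-2120 + 2209) = 1531*89 = 136259)
1/(m + h(-80, 47)) = 1/(136259 + (24 - 80)) = 1/(136259 - 56) = 1/136203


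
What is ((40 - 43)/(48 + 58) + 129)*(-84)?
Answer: -574182/53 ≈ -10834.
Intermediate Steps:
((40 - 43)/(48 + 58) + 129)*(-84) = (-3/106 + 129)*(-84) = (13671/106)*(-84) = -574182/53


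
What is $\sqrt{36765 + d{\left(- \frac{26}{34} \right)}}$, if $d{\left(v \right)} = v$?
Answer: $\frac{4 \sqrt{664054}}{17} \approx 191.74$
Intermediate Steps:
$\sqrt{36765 + d{\left(- \frac{26}{34} \right)}} = \sqrt{36765 - \frac{26}{34}} = \sqrt{36765 - \frac{13}{17}} = \sqrt{\frac{624992}{17}} = \frac{4 \sqrt{664054}}{17}$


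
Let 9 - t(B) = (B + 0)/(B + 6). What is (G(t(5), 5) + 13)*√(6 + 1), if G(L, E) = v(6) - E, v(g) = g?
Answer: 14*√7 ≈ 37.041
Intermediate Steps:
t(B) = 9 - B/(6 + B) (t(B) = 9 - (B + 0)/(B + 6) = 9 - B/(6 + B))
G(L, E) = 6 - E
(G(t(5), 5) + 13)*√(6 + 1) = ((6 - 1*5) + 13)*√(6 + 1) = ((6 - 5) + 13)*√7 = (1 + 13)*√7 = 14*√7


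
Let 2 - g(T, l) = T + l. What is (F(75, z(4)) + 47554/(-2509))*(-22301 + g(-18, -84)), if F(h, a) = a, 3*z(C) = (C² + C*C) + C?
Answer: 29788374/193 ≈ 1.5434e+5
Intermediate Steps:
z(C) = C/3 + 2*C²/3 (z(C) = ((C² + C*C) + C)/3 = ((C² + C²) + C)/3 = (2*C² + C)/3 = (C + 2*C²)/3 = C/3 + 2*C²/3)
g(T, l) = 2 - T - l (g(T, l) = 2 - (T + l) = 2 + (-T - l) = 2 - T - l)
(F(75, z(4)) + 47554/(-2509))*(-22301 + g(-18, -84)) = ((⅓)*4*(1 + 2*4) + 47554/(-2509))*(-22301 + (2 - 1*(-18) - 1*(-84))) = ((⅓)*4*(1 + 8) + 47554*(-1/2509))*(-22301 + (2 + 18 + 84)) = ((⅓)*4*9 - 3658/193)*(-22301 + 104) = (12 - 3658/193)*(-22197) = -1342/193*(-22197) = 29788374/193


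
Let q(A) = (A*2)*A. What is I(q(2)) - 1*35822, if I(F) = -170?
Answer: -35992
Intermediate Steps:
q(A) = 2*A**2 (q(A) = (2*A)*A = 2*A**2)
I(q(2)) - 1*35822 = -170 - 1*35822 = -170 - 35822 = -35992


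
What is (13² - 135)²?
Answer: 1156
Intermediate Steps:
(13² - 135)² = (169 - 135)² = 34² = 1156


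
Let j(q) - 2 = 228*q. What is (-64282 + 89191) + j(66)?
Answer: 39959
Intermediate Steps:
j(q) = 2 + 228*q
(-64282 + 89191) + j(66) = (-64282 + 89191) + (2 + 228*66) = 24909 + (2 + 15048) = 24909 + 15050 = 39959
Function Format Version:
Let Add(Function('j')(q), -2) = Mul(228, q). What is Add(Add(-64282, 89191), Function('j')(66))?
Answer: 39959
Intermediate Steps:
Function('j')(q) = Add(2, Mul(228, q))
Add(Add(-64282, 89191), Function('j')(66)) = Add(Add(-64282, 89191), Add(2, Mul(228, 66))) = Add(24909, Add(2, 15048)) = Add(24909, 15050) = 39959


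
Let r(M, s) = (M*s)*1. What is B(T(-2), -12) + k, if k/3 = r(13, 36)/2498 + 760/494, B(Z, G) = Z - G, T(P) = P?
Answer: 246436/16237 ≈ 15.177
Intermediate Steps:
r(M, s) = M*s
k = 84066/16237 (k = 3*((13*36)/2498 + 760/494) = 3*(468*(1/2498) + 760*(1/494)) = 3*(234/1249 + 20/13) = 3*(28022/16237) = 84066/16237 ≈ 5.1774)
B(T(-2), -12) + k = (-2 - 1*(-12)) + 84066/16237 = (-2 + 12) + 84066/16237 = 10 + 84066/16237 = 246436/16237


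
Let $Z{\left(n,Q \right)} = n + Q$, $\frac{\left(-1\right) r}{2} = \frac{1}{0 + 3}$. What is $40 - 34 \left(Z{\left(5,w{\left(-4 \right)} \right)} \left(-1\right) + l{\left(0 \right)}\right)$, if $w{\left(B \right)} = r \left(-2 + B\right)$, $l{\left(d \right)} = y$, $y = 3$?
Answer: $244$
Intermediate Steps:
$r = - \frac{2}{3}$ ($r = - \frac{2}{0 + 3} = - \frac{2}{3} \approx -0.66667$)
$l{\left(d \right)} = 3$
$w{\left(B \right)} = \frac{4}{3} - \frac{2 B}{3}$ ($w{\left(B \right)} = - \frac{2 \left(-2 + B\right)}{3} = \frac{4}{3} - \frac{2 B}{3}$)
$Z{\left(n,Q \right)} = Q + n$
$40 - 34 \left(Z{\left(5,w{\left(-4 \right)} \right)} \left(-1\right) + l{\left(0 \right)}\right) = 40 - 34 \left(\left(\left(\frac{4}{3} - - \frac{8}{3}\right) + 5\right) \left(-1\right) + 3\right) = 40 - 34 \left(\left(\left(\frac{4}{3} + \frac{8}{3}\right) + 5\right) \left(-1\right) + 3\right) = 40 - 34 \left(\left(4 + 5\right) \left(-1\right) + 3\right) = 40 - 34 \left(9 \left(-1\right) + 3\right) = 40 - 34 \left(-9 + 3\right) = 40 - -204 = 40 + 204 = 244$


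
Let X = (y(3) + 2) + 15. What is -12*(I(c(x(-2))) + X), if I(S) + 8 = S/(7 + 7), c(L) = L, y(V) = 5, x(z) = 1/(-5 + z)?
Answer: -8226/49 ≈ -167.88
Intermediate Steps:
I(S) = -8 + S/14 (I(S) = -8 + S/(7 + 7) = -8 + S/14)
X = 22 (X = (5 + 2) + 15 = 7 + 15 = 22)
-12*(I(c(x(-2))) + X) = -12*((-8 + 1/(14*(-5 - 2))) + 22) = -12*((-8 + (1/14)/(-7)) + 22) = -12*((-8 + (1/14)*(-⅐)) + 22) = -12*((-8 - 1/98) + 22) = -12*(-785/98 + 22) = -12*1371/98 = -8226/49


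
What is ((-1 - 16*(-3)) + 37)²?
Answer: 7056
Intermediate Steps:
((-1 - 16*(-3)) + 37)² = ((-1 - 4*(-12)) + 37)² = ((-1 + 48) + 37)² = (47 + 37)² = 84² = 7056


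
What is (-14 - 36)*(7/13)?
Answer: -350/13 ≈ -26.923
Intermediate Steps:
(-14 - 36)*(7/13) = -350/13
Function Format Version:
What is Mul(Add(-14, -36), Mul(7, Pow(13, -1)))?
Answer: Rational(-350, 13) ≈ -26.923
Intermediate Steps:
Mul(Add(-14, -36), Mul(7, Pow(13, -1))) = Mul(-50, Mul(7, Rational(1, 13))) = Mul(-50, Rational(7, 13)) = Rational(-350, 13)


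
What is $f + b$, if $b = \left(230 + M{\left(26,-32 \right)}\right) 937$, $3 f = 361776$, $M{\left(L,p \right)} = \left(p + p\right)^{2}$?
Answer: $4174054$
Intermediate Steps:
$M{\left(L,p \right)} = 4 p^{2}$ ($M{\left(L,p \right)} = \left(2 p\right)^{2} = 4 p^{2}$)
$f = 120592$ ($f = \frac{1}{3} \cdot 361776 = 120592$)
$b = 4053462$ ($b = \left(230 + 4 \left(-32\right)^{2}\right) 937 = \left(230 + 4 \cdot 1024\right) 937 = \left(230 + 4096\right) 937 = 4326 \cdot 937 = 4053462$)
$f + b = 120592 + 4053462 = 4174054$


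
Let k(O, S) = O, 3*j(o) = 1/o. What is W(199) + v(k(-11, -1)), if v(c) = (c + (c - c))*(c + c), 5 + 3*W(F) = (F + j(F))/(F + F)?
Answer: 85716365/356409 ≈ 240.50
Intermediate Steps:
j(o) = 1/(3*o)
W(F) = -5/3 + (F + 1/(3*F))/(6*F) (W(F) = -5/3 + ((F + 1/(3*F))/(F + F))/3 = -5/3 + ((F + 1/(3*F))/((2*F)))/3 = -5/3 + ((F + 1/(3*F))*(1/(2*F)))/3 = -5/3 + ((F + 1/(3*F))/(2*F))/3 = -5/3 + (F + 1/(3*F))/(6*F))
v(c) = 2*c² (v(c) = (c + 0)*(2*c) = c*(2*c) = 2*c²)
W(199) + v(k(-11, -1)) = (-3/2 + (1/18)/199²) + 2*(-11)² = (-3/2 + (1/18)*(1/39601)) + 2*121 = (-3/2 + 1/712818) + 242 = -534613/356409 + 242 = 85716365/356409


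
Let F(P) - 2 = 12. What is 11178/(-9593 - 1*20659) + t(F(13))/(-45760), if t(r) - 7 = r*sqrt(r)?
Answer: -42643087/115360960 - 7*sqrt(14)/22880 ≈ -0.37079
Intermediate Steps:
F(P) = 14 (F(P) = 2 + 12 = 14)
t(r) = 7 + r**(3/2) (t(r) = 7 + r*sqrt(r) = 7 + r**(3/2))
11178/(-9593 - 1*20659) + t(F(13))/(-45760) = 11178/(-9593 - 1*20659) + (7 + 14**(3/2))/(-45760) = 11178/(-9593 - 20659) + (7 + 14*sqrt(14))*(-1/45760) = 11178/(-30252) + (-7/45760 - 7*sqrt(14)/22880) = 11178*(-1/30252) + (-7/45760 - 7*sqrt(14)/22880) = -1863/5042 + (-7/45760 - 7*sqrt(14)/22880) = -42643087/115360960 - 7*sqrt(14)/22880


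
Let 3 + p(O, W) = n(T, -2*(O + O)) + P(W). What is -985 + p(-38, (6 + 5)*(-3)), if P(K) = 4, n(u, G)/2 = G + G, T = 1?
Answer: -376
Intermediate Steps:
n(u, G) = 4*G (n(u, G) = 2*(G + G) = 2*(2*G) = 4*G)
p(O, W) = 1 - 16*O (p(O, W) = -3 + (4*(-2*(O + O)) + 4) = -3 + (4*(-4*O) + 4) = -3 + (-16*O + 4) = -3 + (4 - 16*O) = 1 - 16*O)
-985 + p(-38, (6 + 5)*(-3)) = -985 + (1 - 16*(-38)) = -985 + (1 + 608) = -985 + 609 = -376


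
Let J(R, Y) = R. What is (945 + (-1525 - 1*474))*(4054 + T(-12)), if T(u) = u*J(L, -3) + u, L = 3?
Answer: -4222324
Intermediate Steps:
T(u) = 4*u (T(u) = u*3 + u = 3*u + u = 4*u)
(945 + (-1525 - 1*474))*(4054 + T(-12)) = (945 + (-1525 - 1*474))*(4054 + 4*(-12)) = (945 + (-1525 - 474))*(4054 - 48) = (945 - 1999)*4006 = -1054*4006 = -4222324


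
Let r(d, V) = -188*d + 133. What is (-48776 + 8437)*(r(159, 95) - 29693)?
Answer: 2398234228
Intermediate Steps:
r(d, V) = 133 - 188*d
(-48776 + 8437)*(r(159, 95) - 29693) = (-48776 + 8437)*((133 - 188*159) - 29693) = -40339*((133 - 29892) - 29693) = -40339*(-29759 - 29693) = -40339*(-59452) = 2398234228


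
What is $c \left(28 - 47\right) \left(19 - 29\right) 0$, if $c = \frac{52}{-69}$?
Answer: $0$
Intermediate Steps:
$c = - \frac{52}{69}$ ($c = 52 \left(- \frac{1}{69}\right) = - \frac{52}{69} \approx -0.75362$)
$c \left(28 - 47\right) \left(19 - 29\right) 0 = - \frac{52 \left(28 - 47\right) \left(19 - 29\right)}{69} \cdot 0 = - \frac{52 \left(\left(-19\right) \left(-10\right)\right)}{69} \cdot 0 = \left(- \frac{52}{69}\right) 190 \cdot 0 = \left(- \frac{9880}{69}\right) 0 = 0$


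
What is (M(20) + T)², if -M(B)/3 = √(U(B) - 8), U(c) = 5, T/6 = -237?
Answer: 2022057 + 8532*I*√3 ≈ 2.0221e+6 + 14778.0*I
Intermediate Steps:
T = -1422 (T = 6*(-237) = -1422)
M(B) = -3*I*√3 (M(B) = -3*√(5 - 8) = -3*I*√3)
(M(20) + T)² = (-3*I*√3 - 1422)² = (-1422 - 3*I*√3)²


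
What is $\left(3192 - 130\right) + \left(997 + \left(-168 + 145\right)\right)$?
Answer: $4036$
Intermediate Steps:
$\left(3192 - 130\right) + \left(997 + \left(-168 + 145\right)\right) = 3062 + \left(997 - 23\right) = 3062 + 974 = 4036$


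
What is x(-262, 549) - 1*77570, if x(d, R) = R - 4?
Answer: -77025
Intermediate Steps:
x(d, R) = -4 + R
x(-262, 549) - 1*77570 = (-4 + 549) - 1*77570 = 545 - 77570 = -77025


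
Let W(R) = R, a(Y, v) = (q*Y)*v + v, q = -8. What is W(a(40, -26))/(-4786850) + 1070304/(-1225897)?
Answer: -2566776146059/2934092527225 ≈ -0.87481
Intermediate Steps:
a(Y, v) = v - 8*Y*v (a(Y, v) = (-8*Y)*v + v = -8*Y*v + v = v - 8*Y*v)
W(a(40, -26))/(-4786850) + 1070304/(-1225897) = -26*(1 - 8*40)/(-4786850) + 1070304/(-1225897) = -26*(1 - 320)*(-1/4786850) + 1070304*(-1/1225897) = -26*(-319)*(-1/4786850) - 1070304/1225897 = 8294*(-1/4786850) - 1070304/1225897 = -4147/2393425 - 1070304/1225897 = -2566776146059/2934092527225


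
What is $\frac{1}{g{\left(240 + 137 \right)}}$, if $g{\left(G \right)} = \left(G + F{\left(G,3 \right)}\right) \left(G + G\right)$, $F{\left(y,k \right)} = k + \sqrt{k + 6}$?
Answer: $\frac{1}{288782} \approx 3.4628 \cdot 10^{-6}$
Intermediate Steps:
$F{\left(y,k \right)} = k + \sqrt{6 + k}$
$g{\left(G \right)} = 2 G \left(6 + G\right)$ ($g{\left(G \right)} = \left(G + \left(3 + \sqrt{6 + 3}\right)\right) \left(G + G\right) = \left(G + \left(3 + \sqrt{9}\right)\right) 2 G = \left(G + \left(3 + 3\right)\right) 2 G = \left(G + 6\right) 2 G = \left(6 + G\right) 2 G = 2 G \left(6 + G\right)$)
$\frac{1}{g{\left(240 + 137 \right)}} = \frac{1}{2 \left(240 + 137\right) \left(6 + \left(240 + 137\right)\right)} = \frac{1}{2 \cdot 377 \left(6 + 377\right)} = \frac{1}{2 \cdot 377 \cdot 383} = \frac{1}{288782}$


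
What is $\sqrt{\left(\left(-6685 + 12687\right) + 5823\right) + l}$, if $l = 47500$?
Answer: $5 \sqrt{2373} \approx 243.57$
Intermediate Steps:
$\sqrt{\left(\left(-6685 + 12687\right) + 5823\right) + l} = \sqrt{\left(\left(-6685 + 12687\right) + 5823\right) + 47500} = \sqrt{\left(6002 + 5823\right) + 47500} = \sqrt{11825 + 47500} = \sqrt{59325} = 5 \sqrt{2373}$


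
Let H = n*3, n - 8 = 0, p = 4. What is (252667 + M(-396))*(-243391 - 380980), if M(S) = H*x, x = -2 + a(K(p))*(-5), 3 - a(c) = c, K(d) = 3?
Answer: -157727977649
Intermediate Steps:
n = 8 (n = 8 + 0 = 8)
H = 24 (H = 8*3 = 24)
a(c) = 3 - c
x = -2 (x = -2 + (3 - 1*3)*(-5) = -2 + (3 - 3)*(-5) = -2 + 0*(-5) = -2 + 0 = -2)
M(S) = -48 (M(S) = 24*(-2) = -48)
(252667 + M(-396))*(-243391 - 380980) = (252667 - 48)*(-243391 - 380980) = 252619*(-624371) = -157727977649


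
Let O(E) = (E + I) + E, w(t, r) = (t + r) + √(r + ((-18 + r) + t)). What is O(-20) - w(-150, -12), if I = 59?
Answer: 181 - 8*I*√3 ≈ 181.0 - 13.856*I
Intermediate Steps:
w(t, r) = r + t + √(-18 + t + 2*r) (w(t, r) = (r + t) + √(r + (-18 + r + t)) = (r + t) + √(-18 + t + 2*r) = r + t + √(-18 + t + 2*r))
O(E) = 59 + 2*E (O(E) = (E + 59) + E = (59 + E) + E = 59 + 2*E)
O(-20) - w(-150, -12) = (59 + 2*(-20)) - (-12 - 150 + √(-18 - 150 + 2*(-12))) = (59 - 40) - (-12 - 150 + √(-18 - 150 - 24)) = 19 - (-12 - 150 + √(-192)) = 19 - (-12 - 150 + 8*I*√3) = 19 - (-162 + 8*I*√3) = 19 + (162 - 8*I*√3) = 181 - 8*I*√3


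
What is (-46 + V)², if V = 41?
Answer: 25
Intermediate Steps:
(-46 + V)² = (-46 + 41)² = (-5)² = 25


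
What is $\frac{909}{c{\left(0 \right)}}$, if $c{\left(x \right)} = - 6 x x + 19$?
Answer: $\frac{909}{19} \approx 47.842$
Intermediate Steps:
$c{\left(x \right)} = 19 - 6 x^{2}$ ($c{\left(x \right)} = - 6 x^{2} + 19 = 19 - 6 x^{2}$)
$\frac{909}{c{\left(0 \right)}} = \frac{909}{19 - 6 \cdot 0^{2}} = \frac{909}{19 - 0} = \frac{909}{19 + 0} = \frac{909}{19}$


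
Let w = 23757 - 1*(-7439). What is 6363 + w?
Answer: 37559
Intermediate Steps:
w = 31196 (w = 23757 + 7439 = 31196)
6363 + w = 6363 + 31196 = 37559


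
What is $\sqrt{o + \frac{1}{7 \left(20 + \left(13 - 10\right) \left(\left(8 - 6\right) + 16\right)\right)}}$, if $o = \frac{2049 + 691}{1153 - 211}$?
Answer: $\frac{\sqrt{173256341118}}{243978} \approx 1.7061$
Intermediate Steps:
$o = \frac{1370}{471}$ ($o = \frac{2740}{942} = 2740 \cdot \frac{1}{942} = \frac{1370}{471} \approx 2.9087$)
$\sqrt{o + \frac{1}{7 \left(20 + \left(13 - 10\right) \left(\left(8 - 6\right) + 16\right)\right)}} = \sqrt{\frac{1370}{471} + \frac{1}{7 \left(20 + \left(13 - 10\right) \left(\left(8 - 6\right) + 16\right)\right)}} = \sqrt{\frac{1370}{471} + \frac{1}{7 \left(20 + 3 \left(2 + 16\right)\right)}} = \sqrt{\frac{1370}{471} + \frac{1}{7 \left(20 + 3 \cdot 18\right)}} = \sqrt{\frac{1370}{471} + \frac{1}{7 \left(20 + 54\right)}} = \sqrt{\frac{1370}{471} + \frac{1}{7 \cdot 74}} = \sqrt{\frac{1370}{471} + \frac{1}{518}} = \sqrt{\frac{710131}{243978}} = \frac{\sqrt{173256341118}}{243978}$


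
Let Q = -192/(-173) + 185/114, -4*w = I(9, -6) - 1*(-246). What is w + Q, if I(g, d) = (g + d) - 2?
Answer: -2327881/39444 ≈ -59.017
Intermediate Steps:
I(g, d) = -2 + d + g (I(g, d) = (d + g) - 2 = -2 + d + g)
w = -247/4 (w = -((-2 - 6 + 9) - 1*(-246))/4 = -(1 + 246)/4 = -1/4*247 = -247/4 ≈ -61.750)
Q = 53893/19722 (Q = -192*(-1/173) + 185*(1/114) = 192/173 + 185/114 = 53893/19722 ≈ 2.7326)
w + Q = -247/4 + 53893/19722 = -2327881/39444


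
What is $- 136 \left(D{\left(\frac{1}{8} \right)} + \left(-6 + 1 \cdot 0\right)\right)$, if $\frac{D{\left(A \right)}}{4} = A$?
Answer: $748$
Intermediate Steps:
$D{\left(A \right)} = 4 A$
$- 136 \left(D{\left(\frac{1}{8} \right)} + \left(-6 + 1 \cdot 0\right)\right) = - 136 \left(\frac{4}{8} + \left(-6 + 1 \cdot 0\right)\right) = - 136 \left(4 \cdot \frac{1}{8} + \left(-6 + 0\right)\right) = - 136 \left(\frac{1}{2} - 6\right) = \left(-136\right) \left(- \frac{11}{2}\right) = 748$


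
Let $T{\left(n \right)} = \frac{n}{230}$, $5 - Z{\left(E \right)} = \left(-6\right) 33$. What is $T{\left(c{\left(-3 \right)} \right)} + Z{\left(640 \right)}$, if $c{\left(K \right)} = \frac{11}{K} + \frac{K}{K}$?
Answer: $\frac{70031}{345} \approx 202.99$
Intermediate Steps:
$Z{\left(E \right)} = 203$ ($Z{\left(E \right)} = 5 - \left(-6\right) 33 = 5 - -198 = 5 + 198 = 203$)
$c{\left(K \right)} = 1 + \frac{11}{K}$ ($c{\left(K \right)} = \frac{11}{K} + 1 = 1 + \frac{11}{K}$)
$T{\left(n \right)} = \frac{n}{230}$ ($T{\left(n \right)} = n \frac{1}{230} = \frac{n}{230}$)
$T{\left(c{\left(-3 \right)} \right)} + Z{\left(640 \right)} = \frac{\frac{1}{-3} \left(11 - 3\right)}{230} + 203 = \frac{\left(- \frac{1}{3}\right) 8}{230} + 203 = \frac{1}{230} \left(- \frac{8}{3}\right) + 203 = - \frac{4}{345} + 203 = \frac{70031}{345}$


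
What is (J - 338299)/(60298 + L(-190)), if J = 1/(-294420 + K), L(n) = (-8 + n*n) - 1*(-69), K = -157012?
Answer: -152718994169/43544679288 ≈ -3.5072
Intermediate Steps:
L(n) = 61 + n² (L(n) = (-8 + n²) + 69 = 61 + n²)
J = -1/451432 (J = 1/(-294420 - 157012) = 1/(-451432) = -1/451432 ≈ -2.2152e-6)
(J - 338299)/(60298 + L(-190)) = (-1/451432 - 338299)/(60298 + (61 + (-190)²)) = -152718994169/(451432*(60298 + (61 + 36100))) = -152718994169/(451432*(60298 + 36161)) = -152718994169/451432/96459 = -152718994169/451432*1/96459 = -152718994169/43544679288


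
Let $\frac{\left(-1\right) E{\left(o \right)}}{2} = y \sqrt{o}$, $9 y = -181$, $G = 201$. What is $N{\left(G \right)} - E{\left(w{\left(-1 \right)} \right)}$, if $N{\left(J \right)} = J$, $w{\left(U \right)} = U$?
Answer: $201 - \frac{362 i}{9} \approx 201.0 - 40.222 i$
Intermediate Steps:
$y = - \frac{181}{9}$ ($y = \frac{1}{9} \left(-181\right) = - \frac{181}{9} \approx -20.111$)
$E{\left(o \right)} = \frac{362 \sqrt{o}}{9}$ ($E{\left(o \right)} = - 2 \left(- \frac{181 \sqrt{o}}{9}\right) = \frac{362 \sqrt{o}}{9}$)
$N{\left(G \right)} - E{\left(w{\left(-1 \right)} \right)} = 201 - \frac{362 \sqrt{-1}}{9} = 201 - \frac{362 i}{9}$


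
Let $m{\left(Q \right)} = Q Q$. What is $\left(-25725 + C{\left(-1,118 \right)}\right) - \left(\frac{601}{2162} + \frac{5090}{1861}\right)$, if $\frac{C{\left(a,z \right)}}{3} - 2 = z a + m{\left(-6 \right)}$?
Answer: $- \frac{104481833171}{4023482} \approx -25968.0$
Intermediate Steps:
$m{\left(Q \right)} = Q^{2}$
$C{\left(a,z \right)} = 114 + 3 a z$ ($C{\left(a,z \right)} = 6 + 3 \left(z a + \left(-6\right)^{2}\right) = 6 + 3 \left(a z + 36\right) = 6 + 3 \left(36 + a z\right) = 6 + \left(108 + 3 a z\right) = 114 + 3 a z$)
$\left(-25725 + C{\left(-1,118 \right)}\right) - \left(\frac{601}{2162} + \frac{5090}{1861}\right) = \left(-25725 + \left(114 + 3 \left(-1\right) 118\right)\right) - \left(\frac{601}{2162} + \frac{5090}{1861}\right) = \left(-25725 + \left(114 - 354\right)\right) - \frac{12123041}{4023482} = \left(-25725 - 240\right) - \frac{12123041}{4023482} = -25965 - \frac{12123041}{4023482} = - \frac{104481833171}{4023482}$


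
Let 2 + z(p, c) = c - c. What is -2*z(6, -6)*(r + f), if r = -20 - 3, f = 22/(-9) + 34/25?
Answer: -21676/225 ≈ -96.338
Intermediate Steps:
z(p, c) = -2 (z(p, c) = -2 + (c - c) = -2 + 0 = -2)
f = -244/225 (f = 22*(-⅑) + 34*(1/25) = -22/9 + 34/25 = -244/225 ≈ -1.0844)
r = -23
-2*z(6, -6)*(r + f) = -(-4)*(-23 - 244/225) = -(-4)*(-5419)/225 = -2*10838/225 = -21676/225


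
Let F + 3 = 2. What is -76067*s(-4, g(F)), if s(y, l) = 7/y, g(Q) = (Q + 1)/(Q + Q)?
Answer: 532469/4 ≈ 1.3312e+5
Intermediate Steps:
F = -1 (F = -3 + 2 = -1)
g(Q) = (1 + Q)/(2*Q) (g(Q) = (1 + Q)/((2*Q)) = (1 + Q)*(1/(2*Q)) = (1 + Q)/(2*Q))
-76067*s(-4, g(F)) = -532469/(-4) = -532469*(-1)/4 = -76067*(-7/4) = 532469/4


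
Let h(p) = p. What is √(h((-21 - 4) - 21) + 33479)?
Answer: √33433 ≈ 182.85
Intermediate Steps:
√(h((-21 - 4) - 21) + 33479) = √(((-21 - 4) - 21) + 33479) = √((-25 - 21) + 33479) = √(-46 + 33479) = √33433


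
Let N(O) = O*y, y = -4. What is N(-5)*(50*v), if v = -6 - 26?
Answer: -32000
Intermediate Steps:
v = -32
N(O) = -4*O (N(O) = O*(-4) = -4*O)
N(-5)*(50*v) = (-4*(-5))*(50*(-32)) = 20*(-1600) = -32000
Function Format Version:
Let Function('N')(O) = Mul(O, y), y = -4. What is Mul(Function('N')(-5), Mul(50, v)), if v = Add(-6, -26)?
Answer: -32000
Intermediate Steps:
v = -32
Function('N')(O) = Mul(-4, O) (Function('N')(O) = Mul(O, -4) = Mul(-4, O))
Mul(Function('N')(-5), Mul(50, v)) = Mul(Mul(-4, -5), Mul(50, -32)) = Mul(20, -1600) = -32000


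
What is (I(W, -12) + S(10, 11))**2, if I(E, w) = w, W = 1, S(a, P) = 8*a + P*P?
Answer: 35721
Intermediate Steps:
S(a, P) = P**2 + 8*a (S(a, P) = 8*a + P**2 = P**2 + 8*a)
(I(W, -12) + S(10, 11))**2 = (-12 + (11**2 + 8*10))**2 = (-12 + (121 + 80))**2 = (-12 + 201)**2 = 189**2 = 35721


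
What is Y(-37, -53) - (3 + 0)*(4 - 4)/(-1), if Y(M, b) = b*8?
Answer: -424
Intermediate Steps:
Y(M, b) = 8*b
Y(-37, -53) - (3 + 0)*(4 - 4)/(-1) = 8*(-53) - (3 + 0)*(4 - 4)/(-1) = -424 - 3*0*(-1) = -424 - 3*0 = -424 - 1*0 = -424 + 0 = -424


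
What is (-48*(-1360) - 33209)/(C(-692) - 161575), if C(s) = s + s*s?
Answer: 32071/316597 ≈ 0.10130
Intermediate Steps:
C(s) = s + s²
(-48*(-1360) - 33209)/(C(-692) - 161575) = (-48*(-1360) - 33209)/(-692*(1 - 692) - 161575) = (65280 - 33209)/(-692*(-691) - 161575) = 32071/(478172 - 161575) = 32071/316597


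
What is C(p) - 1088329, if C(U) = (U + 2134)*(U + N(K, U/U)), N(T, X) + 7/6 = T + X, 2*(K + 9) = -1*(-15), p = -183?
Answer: -4345841/3 ≈ -1.4486e+6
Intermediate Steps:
K = -3/2 (K = -9 + (-1*(-15))/2 = -9 + (½)*15 = -9 + 15/2 = -3/2 ≈ -1.5000)
N(T, X) = -7/6 + T + X (N(T, X) = -7/6 + (T + X) = -7/6 + T + X)
C(U) = (2134 + U)*(-5/3 + U) (C(U) = (U + 2134)*(U + (-7/6 - 3/2 + U/U)) = (2134 + U)*(U + (-7/6 - 3/2 + 1)) = (2134 + U)*(U - 5/3) = (2134 + U)*(-5/3 + U))
C(p) - 1088329 = (-10670/3 + (-183)² + (6397/3)*(-183)) - 1088329 = (-10670/3 + 33489 - 390217) - 1088329 = -1080854/3 - 1088329 = -4345841/3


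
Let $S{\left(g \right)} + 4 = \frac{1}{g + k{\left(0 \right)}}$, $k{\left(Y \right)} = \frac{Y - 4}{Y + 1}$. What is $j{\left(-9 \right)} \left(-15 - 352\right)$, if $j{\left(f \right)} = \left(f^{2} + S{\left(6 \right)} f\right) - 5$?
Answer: $- \frac{78905}{2} \approx -39453.0$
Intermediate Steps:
$k{\left(Y \right)} = \frac{-4 + Y}{1 + Y}$
$S{\left(g \right)} = -4 + \frac{1}{-4 + g}$ ($S{\left(g \right)} = -4 + \frac{1}{g + \frac{-4 + 0}{1 + 0}} = -4 + \frac{1}{g + 1^{-1} \left(-4\right)} = -4 + \frac{1}{g + 1 \left(-4\right)} = -4 + \frac{1}{g - 4} = -4 + \frac{1}{-4 + g}$)
$j{\left(f \right)} = -5 + f^{2} - \frac{7 f}{2}$ ($j{\left(f \right)} = \left(f^{2} + \frac{17 - 24}{-4 + 6} f\right) - 5 = \left(f^{2} + \frac{17 - 24}{2} f\right) - 5 = \left(f^{2} + \frac{1}{2} \left(-7\right) f\right) - 5 = \left(f^{2} - \frac{7 f}{2}\right) - 5 = -5 + f^{2} - \frac{7 f}{2}$)
$j{\left(-9 \right)} \left(-15 - 352\right) = \left(-5 + \left(-9\right)^{2} - - \frac{63}{2}\right) \left(-15 - 352\right) = \left(-5 + 81 + \frac{63}{2}\right) \left(-367\right) = \frac{215}{2} \left(-367\right) = - \frac{78905}{2}$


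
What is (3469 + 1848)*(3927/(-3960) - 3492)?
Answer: -2228668403/120 ≈ -1.8572e+7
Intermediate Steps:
(3469 + 1848)*(3927/(-3960) - 3492) = 5317*(3927*(-1/3960) - 3492) = 5317*(-119/120 - 3492) = 5317*(-419159/120) = -2228668403/120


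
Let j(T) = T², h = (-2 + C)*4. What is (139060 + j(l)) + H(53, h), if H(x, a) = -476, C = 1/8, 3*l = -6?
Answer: 138588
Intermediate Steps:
l = -2 (l = (⅓)*(-6) = -2)
C = ⅛ ≈ 0.12500
h = -15/2 (h = (-2 + ⅛)*4 = -15/8*4 = -15/2 ≈ -7.5000)
(139060 + j(l)) + H(53, h) = (139060 + (-2)²) - 476 = (139060 + 4) - 476 = 139064 - 476 = 138588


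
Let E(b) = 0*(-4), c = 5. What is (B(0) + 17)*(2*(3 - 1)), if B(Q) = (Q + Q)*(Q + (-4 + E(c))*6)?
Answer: 68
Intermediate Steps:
E(b) = 0
B(Q) = 2*Q*(-24 + Q) (B(Q) = (Q + Q)*(Q + (-4 + 0)*6) = (2*Q)*(Q - 4*6) = (2*Q)*(Q - 24) = (2*Q)*(-24 + Q) = 2*Q*(-24 + Q))
(B(0) + 17)*(2*(3 - 1)) = (2*0*(-24 + 0) + 17)*(2*(3 - 1)) = (2*0*(-24) + 17)*(2*2) = (0 + 17)*4 = 17*4 = 68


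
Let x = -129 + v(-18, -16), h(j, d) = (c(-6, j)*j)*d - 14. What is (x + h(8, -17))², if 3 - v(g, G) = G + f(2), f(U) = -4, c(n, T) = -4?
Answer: 179776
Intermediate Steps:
h(j, d) = -14 - 4*d*j (h(j, d) = (-4*j)*d - 14 = -4*d*j - 14 = -14 - 4*d*j)
v(g, G) = 7 - G (v(g, G) = 3 - (G - 4) = 3 - (-4 + G) = 3 + (4 - G) = 7 - G)
x = -106 (x = -129 + (7 - 1*(-16)) = -129 + (7 + 16) = -129 + 23 = -106)
(x + h(8, -17))² = (-106 + (-14 - 4*(-17)*8))² = (-106 + (-14 + 544))² = (-106 + 530)² = 424² = 179776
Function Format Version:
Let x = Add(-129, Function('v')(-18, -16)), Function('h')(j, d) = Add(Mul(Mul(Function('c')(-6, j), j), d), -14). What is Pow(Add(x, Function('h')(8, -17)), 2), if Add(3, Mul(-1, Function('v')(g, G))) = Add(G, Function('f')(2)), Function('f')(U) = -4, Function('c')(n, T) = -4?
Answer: 179776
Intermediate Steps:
Function('h')(j, d) = Add(-14, Mul(-4, d, j)) (Function('h')(j, d) = Add(Mul(Mul(-4, j), d), -14) = Add(Mul(-4, d, j), -14) = Add(-14, Mul(-4, d, j)))
Function('v')(g, G) = Add(7, Mul(-1, G)) (Function('v')(g, G) = Add(3, Mul(-1, Add(G, -4))) = Add(3, Mul(-1, Add(-4, G))) = Add(3, Add(4, Mul(-1, G))) = Add(7, Mul(-1, G)))
x = -106 (x = Add(-129, Add(7, Mul(-1, -16))) = Add(-129, Add(7, 16)) = Add(-129, 23) = -106)
Pow(Add(x, Function('h')(8, -17)), 2) = Pow(Add(-106, Add(-14, Mul(-4, -17, 8))), 2) = Pow(Add(-106, Add(-14, 544)), 2) = Pow(Add(-106, 530), 2) = Pow(424, 2) = 179776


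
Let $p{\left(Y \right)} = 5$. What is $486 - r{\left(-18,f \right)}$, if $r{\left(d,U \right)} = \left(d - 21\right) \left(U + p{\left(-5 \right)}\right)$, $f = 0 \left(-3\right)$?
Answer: $681$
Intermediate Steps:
$f = 0$
$r{\left(d,U \right)} = \left(-21 + d\right) \left(5 + U\right)$ ($r{\left(d,U \right)} = \left(d - 21\right) \left(U + 5\right) = \left(-21 + d\right) \left(5 + U\right)$)
$486 - r{\left(-18,f \right)} = 486 - \left(-105 - 0 + 5 \left(-18\right) + 0 \left(-18\right)\right) = 486 - \left(-105 + 0 - 90 + 0\right) = 486 - -195 = 486 + 195 = 681$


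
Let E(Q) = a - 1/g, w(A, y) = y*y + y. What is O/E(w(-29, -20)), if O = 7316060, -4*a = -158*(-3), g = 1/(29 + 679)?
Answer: -14632120/1653 ≈ -8851.9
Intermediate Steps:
g = 1/708 ≈ 0.0014124
a = -237/2 (a = -(-79)*(-3)/2 = -¼*474 = -237/2 ≈ -118.50)
w(A, y) = y + y² (w(A, y) = y² + y = y + y²)
E(Q) = -1653/2 (E(Q) = -237/2 - 1/1/708 = -237/2 - 1*708 = -237/2 - 708 = -1653/2)
O/E(w(-29, -20)) = 7316060/(-1653/2) = 7316060*(-2/1653) = -14632120/1653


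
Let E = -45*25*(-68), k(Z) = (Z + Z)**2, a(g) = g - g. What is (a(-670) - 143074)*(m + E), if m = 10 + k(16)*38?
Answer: -16513887228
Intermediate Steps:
a(g) = 0
k(Z) = 4*Z**2 (k(Z) = (2*Z)**2 = 4*Z**2)
E = 76500 (E = -1125*(-68) = 76500)
m = 38922 (m = 10 + (4*16**2)*38 = 10 + (4*256)*38 = 10 + 1024*38 = 10 + 38912 = 38922)
(a(-670) - 143074)*(m + E) = (0 - 143074)*(38922 + 76500) = -143074*115422 = -16513887228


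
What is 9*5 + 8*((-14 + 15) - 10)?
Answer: -27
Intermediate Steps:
9*5 + 8*((-14 + 15) - 10) = 45 + 8*(1 - 10) = 45 + 8*(-9) = 45 - 72 = -27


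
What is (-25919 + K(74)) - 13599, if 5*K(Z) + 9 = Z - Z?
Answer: -197599/5 ≈ -39520.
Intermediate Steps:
K(Z) = -9/5 (K(Z) = -9/5 + (Z - Z)/5 = -9/5 + (⅕)*0 = -9/5 + 0 = -9/5)
(-25919 + K(74)) - 13599 = (-25919 - 9/5) - 13599 = -129604/5 - 13599 = -197599/5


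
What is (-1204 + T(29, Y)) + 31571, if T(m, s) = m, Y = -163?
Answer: 30396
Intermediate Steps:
(-1204 + T(29, Y)) + 31571 = (-1204 + 29) + 31571 = -1175 + 31571 = 30396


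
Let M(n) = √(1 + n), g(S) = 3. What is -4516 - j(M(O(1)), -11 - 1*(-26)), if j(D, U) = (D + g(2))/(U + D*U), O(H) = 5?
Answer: -112901/25 - 2*√6/75 ≈ -4516.1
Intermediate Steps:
j(D, U) = (3 + D)/(U + D*U) (j(D, U) = (D + 3)/(U + D*U) = (3 + D)/(U + D*U))
-4516 - j(M(O(1)), -11 - 1*(-26)) = -4516 - (3 + √(1 + 5))/((-11 - 1*(-26))*(1 + √(1 + 5))) = -4516 - (3 + √6)/((-11 + 26)*(1 + √6)) = -4516 - (3 + √6)/(15*(1 + √6))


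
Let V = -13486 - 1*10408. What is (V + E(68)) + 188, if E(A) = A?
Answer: -23638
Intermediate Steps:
V = -23894 (V = -13486 - 10408 = -23894)
(V + E(68)) + 188 = (-23894 + 68) + 188 = -23826 + 188 = -23638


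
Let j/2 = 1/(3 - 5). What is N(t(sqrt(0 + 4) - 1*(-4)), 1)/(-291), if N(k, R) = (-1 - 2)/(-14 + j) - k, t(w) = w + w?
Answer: 59/1455 ≈ 0.040550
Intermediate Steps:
j = -1 (j = 2/(3 - 5) = 2/(-2) = 2*(-1/2) = -1)
t(w) = 2*w
N(k, R) = 1/5 - k (N(k, R) = (-1 - 2)/(-14 - 1) - k = -3/(-15) - k = -3*(-1/15) - k = 1/5 - k)
N(t(sqrt(0 + 4) - 1*(-4)), 1)/(-291) = (1/5 - 2*(sqrt(0 + 4) - 1*(-4)))/(-291) = (1/5 - 2*(sqrt(4) + 4))*(-1/291) = (1/5 - 2*(2 + 4))*(-1/291) = (1/5 - 2*6)*(-1/291) = (1/5 - 1*12)*(-1/291) = (1/5 - 12)*(-1/291) = -59/5*(-1/291) = 59/1455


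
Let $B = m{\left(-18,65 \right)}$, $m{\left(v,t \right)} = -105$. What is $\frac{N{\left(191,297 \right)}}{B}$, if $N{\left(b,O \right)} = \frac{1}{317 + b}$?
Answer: $- \frac{1}{53340} \approx -1.8748 \cdot 10^{-5}$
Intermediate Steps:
$B = -105$
$\frac{N{\left(191,297 \right)}}{B} = \frac{1}{\left(317 + 191\right) \left(-105\right)} = \frac{1}{508} \left(- \frac{1}{105}\right) = - \frac{1}{53340}$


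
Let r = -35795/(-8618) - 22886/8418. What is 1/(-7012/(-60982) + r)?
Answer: 1106004982542/1714089418043 ≈ 0.64524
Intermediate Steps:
r = 52045381/36273162 (r = -35795*(-1/8618) - 22886*1/8418 = 35795/8618 - 11443/4209 = 52045381/36273162 ≈ 1.4348)
1/(-7012/(-60982) + r) = 1/(-7012/(-60982) + 52045381/36273162) = 1/(-7012*(-1/60982) + 52045381/36273162) = 1/(3506/30491 + 52045381/36273162) = 1/(1714089418043/1106004982542) = 1106004982542/1714089418043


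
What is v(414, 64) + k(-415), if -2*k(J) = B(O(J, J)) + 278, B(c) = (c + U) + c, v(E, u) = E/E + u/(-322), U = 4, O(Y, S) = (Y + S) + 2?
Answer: 110736/161 ≈ 687.80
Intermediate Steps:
O(Y, S) = 2 + S + Y (O(Y, S) = (S + Y) + 2 = 2 + S + Y)
v(E, u) = 1 - u/322 (v(E, u) = 1 + u*(-1/322) = 1 - u/322)
B(c) = 4 + 2*c (B(c) = (c + 4) + c = (4 + c) + c = 4 + 2*c)
k(J) = -143 - 2*J (k(J) = -((4 + 2*(2 + J + J)) + 278)/2 = -((4 + 2*(2 + 2*J)) + 278)/2 = -((4 + (4 + 4*J)) + 278)/2 = -((8 + 4*J) + 278)/2 = -(286 + 4*J)/2 = -143 - 2*J)
v(414, 64) + k(-415) = (1 - 1/322*64) + (-143 - 2*(-415)) = (1 - 32/161) + (-143 + 830) = 129/161 + 687 = 110736/161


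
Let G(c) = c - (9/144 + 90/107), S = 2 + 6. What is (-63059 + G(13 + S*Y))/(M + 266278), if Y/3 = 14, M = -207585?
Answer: -107361067/100482416 ≈ -1.0685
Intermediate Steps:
Y = 42 (Y = 3*14 = 42)
S = 8
G(c) = -1547/1712 + c (G(c) = c - (9*(1/144) + 90*(1/107)) = c - (1/16 + 90/107) = c - 1*1547/1712 = c - 1547/1712 = -1547/1712 + c)
(-63059 + G(13 + S*Y))/(M + 266278) = (-63059 + (-1547/1712 + (13 + 8*42)))/(-207585 + 266278) = (-63059 + (-1547/1712 + (13 + 336)))/58693 = (-63059 + (-1547/1712 + 349))*(1/58693) = (-63059 + 595941/1712)*(1/58693) = -107361067/1712*1/58693 = -107361067/100482416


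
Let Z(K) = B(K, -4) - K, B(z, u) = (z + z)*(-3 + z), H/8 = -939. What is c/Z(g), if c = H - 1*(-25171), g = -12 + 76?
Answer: 17659/7744 ≈ 2.2803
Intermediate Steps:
H = -7512 (H = 8*(-939) = -7512)
g = 64
B(z, u) = 2*z*(-3 + z) (B(z, u) = (2*z)*(-3 + z) = 2*z*(-3 + z))
c = 17659 (c = -7512 - 1*(-25171) = -7512 + 25171 = 17659)
Z(K) = -K + 2*K*(-3 + K) (Z(K) = 2*K*(-3 + K) - K = -K + 2*K*(-3 + K))
c/Z(g) = 17659/((64*(-7 + 2*64))) = 17659/((64*(-7 + 128))) = 17659/((64*121)) = 17659/7744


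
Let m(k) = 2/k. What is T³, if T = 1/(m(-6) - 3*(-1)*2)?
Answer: 27/4913 ≈ 0.0054956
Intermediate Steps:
T = 3/17 (T = 1/(2/(-6) - 3*(-1)*2) = 1/(2*(-⅙) + 3*2) = 1/(-⅓ + 6) = 1/(17/3) = 3/17 ≈ 0.17647)
T³ = (3/17)³ = 27/4913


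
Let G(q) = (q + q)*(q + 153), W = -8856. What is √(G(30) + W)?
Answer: 6*√59 ≈ 46.087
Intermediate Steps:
G(q) = 2*q*(153 + q) (G(q) = (2*q)*(153 + q) = 2*q*(153 + q))
√(G(30) + W) = √(2*30*(153 + 30) - 8856) = √(2*30*183 - 8856) = √(10980 - 8856) = √2124 = 6*√59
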